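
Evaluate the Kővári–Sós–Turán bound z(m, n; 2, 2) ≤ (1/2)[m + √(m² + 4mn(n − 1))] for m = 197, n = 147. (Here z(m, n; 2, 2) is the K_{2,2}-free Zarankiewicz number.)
z(197, 147; 2, 2) ≤ (1/2)[197 + √(197² + 4·197·147·146)] = (1/2)[197 + √16950865] = 2157.0714

Kővári–Sós–Turán: let r_1, ..., r_197 be the row sums and z = Σ r_i the total number of 1s. Each pair of columns can share at most one row with both entries 1 (else a 2×2 all-ones block appears), so Σ_i C(r_i, 2) ≤ C(147, 2) = 10731. By convexity Σ_i C(r_i, 2) ≥ 197·C(z/197, 2) = z(z − 197)/(2·197), giving z² − 197z − 197·147·146 ≤ 0 and hence z ≤ (1/2)[197 + √(38809 + 4·4228014)] = (1/2)[197 + √16950865] ≈ (1/2)(197 + 4117.1428) = 2157.0714.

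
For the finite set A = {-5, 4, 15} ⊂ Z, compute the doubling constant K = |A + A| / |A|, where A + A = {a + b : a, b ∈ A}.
K = |A + A| / |A| = 6/3 = 2

Enumerate A + A = {a + b : a, b ∈ A}. With |A| = 3, there are |A|^2 = 9 ordered sum pairs; collecting distinct values, A + A = {-10, -1, 8, 10, 19, 30}, so |A + A| = 6. Thus K = 6/3 = 2. For comparison, the minimum possible |A + A| over all 3-element sets is 2·3 − 1 = 5 (so min K = 5/3), attained only by arithmetic progressions.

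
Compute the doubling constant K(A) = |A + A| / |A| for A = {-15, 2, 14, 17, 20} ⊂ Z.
K = |A + A| / |A| = 14/5

Enumerate A + A = {a + b : a, b ∈ A}. With |A| = 5, there are |A|^2 = 25 ordered sum pairs; collecting distinct values, A + A = {-30, -13, -1, 2, 4, 5, 16, 19, 22, 28, 31, 34, 37, 40}, so |A + A| = 14. Thus K = 14/5. For comparison, the minimum possible |A + A| over all 5-element sets is 2·5 − 1 = 9 (so min K = 9/5), attained only by arithmetic progressions.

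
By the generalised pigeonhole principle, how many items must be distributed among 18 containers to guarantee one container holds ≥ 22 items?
n = (22 − 1)·18 + 1 = 379

By the generalised pigeonhole principle, to guarantee some box contains ≥ r objects we need more than (r − 1) · k objects total. Threshold: n = (r − 1) · k + 1. With r = 22 and k = 18: n = 21 · 18 + 1 = 378 + 1 = 379. For n = 378 = 21 · 18, we can put exactly 21 objects in every box, avoiding 22 in any single one — so 379 is tight.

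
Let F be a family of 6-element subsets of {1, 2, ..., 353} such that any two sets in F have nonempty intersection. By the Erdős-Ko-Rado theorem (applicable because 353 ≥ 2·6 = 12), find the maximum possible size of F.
max |F| = C(352, 5) = 43766442720

Erdős-Ko-Rado (1961): when n ≥ 2k, max |F| = C(n−1, k−1). The bound is attained by the star {A : i ∈ A} for any fixed i ∈ [n]. Here C(353−1, 6−1) = C(352, 5) = 43766442720.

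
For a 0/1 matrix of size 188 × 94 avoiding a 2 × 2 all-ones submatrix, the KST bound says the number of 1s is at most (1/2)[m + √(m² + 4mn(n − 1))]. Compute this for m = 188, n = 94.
z(188, 94; 2, 2) ≤ (1/2)[188 + √(188² + 4·188·94·93)] = (1/2)[188 + √6609328] = 1379.4307

Kővári–Sós–Turán: let r_1, ..., r_188 be the row sums and z = Σ r_i the total number of 1s. Each pair of columns can share at most one row with both entries 1 (else a 2×2 all-ones block appears), so Σ_i C(r_i, 2) ≤ C(94, 2) = 4371. By convexity Σ_i C(r_i, 2) ≥ 188·C(z/188, 2) = z(z − 188)/(2·188), giving z² − 188z − 188·94·93 ≤ 0 and hence z ≤ (1/2)[188 + √(35344 + 4·1643496)] = (1/2)[188 + √6609328] ≈ (1/2)(188 + 2570.8613) = 1379.4307.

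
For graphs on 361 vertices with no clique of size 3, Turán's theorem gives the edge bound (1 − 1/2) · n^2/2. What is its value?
Turán density bound = (1/2) · 361^2/2 = 130321/4 ≈ 32580.25

Turán's theorem: ex(n, K_{r+1}) is achieved by the complete r-partite Turán graph T(n, r) with parts as balanced as possible, and is at most (1 − 1/r) · n^2/2. For r = 2, n = 361: the density bound is (1/2) · 130321/2 = 130321/4 ≈ 32580.25. The integer-valued extremum is e(T(361, 2)) = 32580, which is strictly less than the density bound 130321/4 since 2 ∤ 361 (the parts of T(361, 2) cannot all be equal).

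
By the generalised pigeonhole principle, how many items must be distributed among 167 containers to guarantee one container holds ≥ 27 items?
n = (27 − 1)·167 + 1 = 4343

By the generalised pigeonhole principle, to guarantee some box contains ≥ r objects we need more than (r − 1) · k objects total. Threshold: n = (r − 1) · k + 1. With r = 27 and k = 167: n = 26 · 167 + 1 = 4342 + 1 = 4343. For n = 4342 = 26 · 167, we can put exactly 26 objects in every box, avoiding 27 in any single one — so 4343 is tight.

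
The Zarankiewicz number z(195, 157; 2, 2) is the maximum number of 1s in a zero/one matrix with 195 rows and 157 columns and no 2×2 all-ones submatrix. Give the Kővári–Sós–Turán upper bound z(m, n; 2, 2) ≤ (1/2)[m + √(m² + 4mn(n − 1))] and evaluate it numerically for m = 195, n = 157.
z(195, 157; 2, 2) ≤ (1/2)[195 + √(195² + 4·195·157·156)] = (1/2)[195 + √19141785] = 2285.0663

Kővári–Sós–Turán: let r_1, ..., r_195 be the row sums and z = Σ r_i the total number of 1s. Each pair of columns can share at most one row with both entries 1 (else a 2×2 all-ones block appears), so Σ_i C(r_i, 2) ≤ C(157, 2) = 12246. By convexity Σ_i C(r_i, 2) ≥ 195·C(z/195, 2) = z(z − 195)/(2·195), giving z² − 195z − 195·157·156 ≤ 0 and hence z ≤ (1/2)[195 + √(38025 + 4·4775940)] = (1/2)[195 + √19141785] ≈ (1/2)(195 + 4375.1326) = 2285.0663.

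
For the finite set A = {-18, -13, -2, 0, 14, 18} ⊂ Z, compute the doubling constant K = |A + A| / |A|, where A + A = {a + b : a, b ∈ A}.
K = |A + A| / |A| = 19/6

Enumerate A + A = {a + b : a, b ∈ A}. With |A| = 6, there are |A|^2 = 36 ordered sum pairs; collecting distinct values, A + A = {-36, -31, -26, -20, -18, -15, -13, -4, -2, 0, 1, 5, 12, 14, 16, 18, 28, 32, 36}, so |A + A| = 19. Thus K = 19/6. For comparison, the minimum possible |A + A| over all 6-element sets is 2·6 − 1 = 11 (so min K = 11/6), attained only by arithmetic progressions.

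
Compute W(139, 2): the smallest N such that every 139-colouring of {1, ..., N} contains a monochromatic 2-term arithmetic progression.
W(139, 2) = 139 + 1 = 140

A 2-term AP is any pair of integers, so a monochromatic 2-AP exists iff some colour is used at least twice. With 139 colours, the colouring i ↦ i on {1, ..., 139} uses each colour once, avoiding any monochromatic pair, so W(139, 2) > 139. For {1, ..., 140}, pigeonhole forces two integers of the same colour, which form a monochromatic 2-AP. Hence W(139, 2) = 140.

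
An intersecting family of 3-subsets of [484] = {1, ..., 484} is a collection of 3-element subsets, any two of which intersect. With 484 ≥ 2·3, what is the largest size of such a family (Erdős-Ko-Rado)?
max |F| = C(483, 2) = 116403

The Erdős-Ko-Rado theorem states: for n ≥ 2k, an intersecting family of k-subsets of an n-element set has size at most C(n − 1, k − 1), with equality for 'star' families {A ⊆ [n] : |A| = k, i ∈ A} (fix an element i). For n = 484, k = 3: C(483, 2) = 116403.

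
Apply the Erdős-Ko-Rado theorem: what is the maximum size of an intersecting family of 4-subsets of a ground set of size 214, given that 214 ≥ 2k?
max |F| = C(213, 3) = 1587986

The Erdős-Ko-Rado theorem states: for n ≥ 2k, an intersecting family of k-subsets of an n-element set has size at most C(n − 1, k − 1), with equality for 'star' families {A ⊆ [n] : |A| = k, i ∈ A} (fix an element i). For n = 214, k = 4: C(213, 3) = 1587986.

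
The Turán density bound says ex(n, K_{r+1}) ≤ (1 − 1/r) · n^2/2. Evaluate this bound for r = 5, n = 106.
Turán density bound = (4/5) · 106^2/2 = 22472/5 ≈ 4494.4

Turán's theorem: ex(n, K_{r+1}) is achieved by the complete r-partite Turán graph T(n, r) with parts as balanced as possible, and is at most (1 − 1/r) · n^2/2. For r = 5, n = 106: the density bound is (4/5) · 11236/2 = 22472/5 ≈ 4494.4. The integer-valued extremum is e(T(106, 5)) = 4494, which is strictly less than the density bound 22472/5 since 5 ∤ 106 (the parts of T(106, 5) cannot all be equal).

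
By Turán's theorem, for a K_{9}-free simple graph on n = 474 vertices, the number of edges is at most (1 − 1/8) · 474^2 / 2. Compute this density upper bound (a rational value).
Turán density bound = (7/8) · 474^2/2 = 393183/4 ≈ 98295.75

Turán's theorem: ex(n, K_{r+1}) is achieved by the complete r-partite Turán graph T(n, r) with parts as balanced as possible, and is at most (1 − 1/r) · n^2/2. For r = 8, n = 474: the density bound is (7/8) · 224676/2 = 393183/4 ≈ 98295.75. The integer-valued extremum is e(T(474, 8)) = 98295, which is strictly less than the density bound 393183/4 since 8 ∤ 474 (the parts of T(474, 8) cannot all be equal).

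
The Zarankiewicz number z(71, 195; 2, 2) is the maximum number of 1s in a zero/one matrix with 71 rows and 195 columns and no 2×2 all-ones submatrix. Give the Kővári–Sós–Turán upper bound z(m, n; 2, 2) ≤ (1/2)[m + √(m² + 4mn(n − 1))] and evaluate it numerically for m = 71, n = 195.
z(71, 195; 2, 2) ≤ (1/2)[71 + √(71² + 4·71·195·194)] = (1/2)[71 + √10748761] = 1674.7652

Kővári–Sós–Turán: let r_1, ..., r_71 be the row sums and z = Σ r_i the total number of 1s. Each pair of columns can share at most one row with both entries 1 (else a 2×2 all-ones block appears), so Σ_i C(r_i, 2) ≤ C(195, 2) = 18915. By convexity Σ_i C(r_i, 2) ≥ 71·C(z/71, 2) = z(z − 71)/(2·71), giving z² − 71z − 71·195·194 ≤ 0 and hence z ≤ (1/2)[71 + √(5041 + 4·2685930)] = (1/2)[71 + √10748761] ≈ (1/2)(71 + 3278.5303) = 1674.7652.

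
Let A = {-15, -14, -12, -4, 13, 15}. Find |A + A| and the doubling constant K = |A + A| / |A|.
K = |A + A| / |A| = 20/6 = 10/3

Enumerate A + A = {a + b : a, b ∈ A}. With |A| = 6, there are |A|^2 = 36 ordered sum pairs; collecting distinct values, A + A = {-30, -29, -28, -27, -26, -24, -19, -18, -16, -8, -2, -1, 0, 1, 3, 9, 11, 26, 28, 30}, so |A + A| = 20. Thus K = 20/6 = 10/3. For comparison, the minimum possible |A + A| over all 6-element sets is 2·6 − 1 = 11 (so min K = 11/6), attained only by arithmetic progressions.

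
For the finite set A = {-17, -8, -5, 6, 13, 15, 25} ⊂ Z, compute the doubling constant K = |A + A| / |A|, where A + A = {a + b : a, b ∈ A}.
K = |A + A| / |A| = 26/7

Enumerate A + A = {a + b : a, b ∈ A}. With |A| = 7, there are |A|^2 = 49 ordered sum pairs; collecting distinct values, A + A = {-34, -25, -22, -16, -13, -11, -10, -4, -2, 1, 5, 7, 8, 10, 12, 17, 19, 20, 21, 26, 28, 30, 31, 38, 40, 50}, so |A + A| = 26. Thus K = 26/7. For comparison, the minimum possible |A + A| over all 7-element sets is 2·7 − 1 = 13 (so min K = 13/7), attained only by arithmetic progressions.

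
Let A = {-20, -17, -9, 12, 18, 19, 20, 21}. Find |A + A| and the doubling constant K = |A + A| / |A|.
K = |A + A| / |A| = 31/8

Enumerate A + A = {a + b : a, b ∈ A}. With |A| = 8, there are |A|^2 = 64 ordered sum pairs; collecting distinct values, A + A = {-40, -37, -34, -29, -26, -18, -8, -5, -2, -1, 0, 1, 2, 3, 4, 9, 10, 11, 12, 24, 30, 31, 32, 33, 36, 37, 38, 39, 40, 41, 42}, so |A + A| = 31. Thus K = 31/8. For comparison, the minimum possible |A + A| over all 8-element sets is 2·8 − 1 = 15 (so min K = 15/8), attained only by arithmetic progressions.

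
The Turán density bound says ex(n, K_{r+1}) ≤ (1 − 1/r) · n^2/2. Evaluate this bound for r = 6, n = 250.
Turán density bound = (5/6) · 250^2/2 = 78125/3 ≈ 26041.6667

Turán's theorem: ex(n, K_{r+1}) is achieved by the complete r-partite Turán graph T(n, r) with parts as balanced as possible, and is at most (1 − 1/r) · n^2/2. For r = 6, n = 250: the density bound is (5/6) · 62500/2 = 78125/3 ≈ 26041.6667. The integer-valued extremum is e(T(250, 6)) = 26041, which is strictly less than the density bound 78125/3 since 6 ∤ 250 (the parts of T(250, 6) cannot all be equal).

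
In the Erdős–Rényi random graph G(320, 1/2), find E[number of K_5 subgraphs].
E[# K_5] = C(320, 5) · (1/2)^C(5, 2) = 27097728064 / 2^10 = 423402001/16 = 26462625.0625

For each 5-subset S of vertices (there are C(320, 5) = 27097728064 such S), let X_S = 1 if S induces a K_5 (all C(5, 2) = 10 edges present). Then P(X_S = 1) = (1/2)^10 = 1/1024. By linearity of expectation, E[# K_5] = C(320, 5) · (1/2)^10 = 27097728064 / 1024 = 423402001/16 = 26462625.0625.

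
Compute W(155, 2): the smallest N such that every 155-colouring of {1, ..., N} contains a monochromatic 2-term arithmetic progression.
W(155, 2) = 155 + 1 = 156

A 2-term AP is any pair of integers, so a monochromatic 2-AP exists iff some colour is used at least twice. With 155 colours, the colouring i ↦ i on {1, ..., 155} uses each colour once, avoiding any monochromatic pair, so W(155, 2) > 155. For {1, ..., 156}, pigeonhole forces two integers of the same colour, which form a monochromatic 2-AP. Hence W(155, 2) = 156.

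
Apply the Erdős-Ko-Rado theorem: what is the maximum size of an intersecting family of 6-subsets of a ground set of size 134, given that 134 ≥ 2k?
max |F| = C(133, 5) = 321402081

The Erdős-Ko-Rado theorem states: for n ≥ 2k, an intersecting family of k-subsets of an n-element set has size at most C(n − 1, k − 1), with equality for 'star' families {A ⊆ [n] : |A| = k, i ∈ A} (fix an element i). For n = 134, k = 6: C(133, 5) = 321402081.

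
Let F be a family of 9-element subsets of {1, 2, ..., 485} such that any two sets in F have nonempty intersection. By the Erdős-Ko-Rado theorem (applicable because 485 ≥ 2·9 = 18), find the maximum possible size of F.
max |F| = C(484, 8) = 70467215378237964

Erdős-Ko-Rado (1961): when n ≥ 2k, max |F| = C(n−1, k−1). The bound is attained by the star {A : i ∈ A} for any fixed i ∈ [n]. Here C(485−1, 9−1) = C(484, 8) = 70467215378237964.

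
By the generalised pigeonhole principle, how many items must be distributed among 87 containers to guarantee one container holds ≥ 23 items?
n = (23 − 1)·87 + 1 = 1915

By the generalised pigeonhole principle, to guarantee some box contains ≥ r objects we need more than (r − 1) · k objects total. Threshold: n = (r − 1) · k + 1. With r = 23 and k = 87: n = 22 · 87 + 1 = 1914 + 1 = 1915. For n = 1914 = 22 · 87, we can put exactly 22 objects in every box, avoiding 23 in any single one — so 1915 is tight.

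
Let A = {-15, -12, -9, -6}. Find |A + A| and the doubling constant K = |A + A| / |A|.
K = |A + A| / |A| = 7/4

Enumerate A + A = {a + b : a, b ∈ A}. With |A| = 4, there are |A|^2 = 16 ordered sum pairs; collecting distinct values, A + A = {-30, -27, -24, -21, -18, -15, -12}, so |A + A| = 7. Thus K = 7/4. Here |A + A| = 2|A| − 1 = 7, the minimum possible — so K = 7/4 is minimal, which holds iff A is an arithmetic progression.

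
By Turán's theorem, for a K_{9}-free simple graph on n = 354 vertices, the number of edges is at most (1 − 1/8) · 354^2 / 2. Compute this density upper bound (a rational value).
Turán density bound = (7/8) · 354^2/2 = 219303/4 ≈ 54825.75

Turán's theorem: ex(n, K_{r+1}) is achieved by the complete r-partite Turán graph T(n, r) with parts as balanced as possible, and is at most (1 − 1/r) · n^2/2. For r = 8, n = 354: the density bound is (7/8) · 125316/2 = 219303/4 ≈ 54825.75. The integer-valued extremum is e(T(354, 8)) = 54825, which is strictly less than the density bound 219303/4 since 8 ∤ 354 (the parts of T(354, 8) cannot all be equal).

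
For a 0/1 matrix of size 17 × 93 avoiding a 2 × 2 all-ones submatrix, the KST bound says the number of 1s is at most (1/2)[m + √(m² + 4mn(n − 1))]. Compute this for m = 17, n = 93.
z(17, 93; 2, 2) ≤ (1/2)[17 + √(17² + 4·17·93·92)] = (1/2)[17 + √582097] = 389.9764

Kővári–Sós–Turán: let r_1, ..., r_17 be the row sums and z = Σ r_i the total number of 1s. Each pair of columns can share at most one row with both entries 1 (else a 2×2 all-ones block appears), so Σ_i C(r_i, 2) ≤ C(93, 2) = 4278. By convexity Σ_i C(r_i, 2) ≥ 17·C(z/17, 2) = z(z − 17)/(2·17), giving z² − 17z − 17·93·92 ≤ 0 and hence z ≤ (1/2)[17 + √(289 + 4·145452)] = (1/2)[17 + √582097] ≈ (1/2)(17 + 762.9528) = 389.9764.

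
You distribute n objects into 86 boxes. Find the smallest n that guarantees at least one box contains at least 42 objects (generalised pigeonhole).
n = (42 − 1)·86 + 1 = 3527

By the generalised pigeonhole principle, to guarantee some box contains ≥ r objects we need more than (r − 1) · k objects total. Threshold: n = (r − 1) · k + 1. With r = 42 and k = 86: n = 41 · 86 + 1 = 3526 + 1 = 3527. For n = 3526 = 41 · 86, we can put exactly 41 objects in every box, avoiding 42 in any single one — so 3527 is tight.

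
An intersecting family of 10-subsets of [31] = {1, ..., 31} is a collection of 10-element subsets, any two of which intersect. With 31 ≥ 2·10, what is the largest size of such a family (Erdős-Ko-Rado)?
max |F| = C(30, 9) = 14307150

Erdős-Ko-Rado (1961): when n ≥ 2k, max |F| = C(n−1, k−1). The bound is attained by the star {A : i ∈ A} for any fixed i ∈ [n]. Here C(31−1, 10−1) = C(30, 9) = 14307150.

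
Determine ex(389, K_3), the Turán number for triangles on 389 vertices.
ex(389, K_3) = ⌊389^2/4⌋ = 37830

Mantel (1907): a triangle-free graph on n vertices has at most ⌊n^2/4⌋ edges, with equality for the complete bipartite graph K_{⌊n/2⌋, ⌈n/2⌉}. For n = 389: ⌊389^2/4⌋ = ⌊151321/4⌋ = 37830. The extremal graph is K_{194, 195}, which has 194·195 = 37830 edges.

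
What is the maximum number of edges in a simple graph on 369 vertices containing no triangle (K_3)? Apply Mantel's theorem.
ex(369, K_3) = ⌊369^2/4⌋ = 34040

Mantel (1907): a triangle-free graph on n vertices has at most ⌊n^2/4⌋ edges, with equality for the complete bipartite graph K_{⌊n/2⌋, ⌈n/2⌉}. For n = 369: ⌊369^2/4⌋ = ⌊136161/4⌋ = 34040. The extremal graph is K_{184, 185}, which has 184·185 = 34040 edges.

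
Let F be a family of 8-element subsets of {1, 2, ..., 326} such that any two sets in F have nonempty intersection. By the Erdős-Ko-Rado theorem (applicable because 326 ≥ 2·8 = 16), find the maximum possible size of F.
max |F| = C(325, 7) = 71203595205600

Erdős-Ko-Rado (1961): when n ≥ 2k, max |F| = C(n−1, k−1). The bound is attained by the star {A : i ∈ A} for any fixed i ∈ [n]. Here C(326−1, 8−1) = C(325, 7) = 71203595205600.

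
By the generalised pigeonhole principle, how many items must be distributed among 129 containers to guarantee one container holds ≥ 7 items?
n = (7 − 1)·129 + 1 = 775

By the generalised pigeonhole principle, to guarantee some box contains ≥ r objects we need more than (r − 1) · k objects total. Threshold: n = (r − 1) · k + 1. With r = 7 and k = 129: n = 6 · 129 + 1 = 774 + 1 = 775. For n = 774 = 6 · 129, we can put exactly 6 objects in every box, avoiding 7 in any single one — so 775 is tight.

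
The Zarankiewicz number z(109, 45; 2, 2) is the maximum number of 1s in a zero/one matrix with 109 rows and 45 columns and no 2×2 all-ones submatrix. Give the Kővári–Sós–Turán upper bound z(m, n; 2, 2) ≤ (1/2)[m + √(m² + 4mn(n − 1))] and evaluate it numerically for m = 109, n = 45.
z(109, 45; 2, 2) ≤ (1/2)[109 + √(109² + 4·109·45·44)] = (1/2)[109 + √875161] = 522.2502

Kővári–Sós–Turán: let r_1, ..., r_109 be the row sums and z = Σ r_i the total number of 1s. Each pair of columns can share at most one row with both entries 1 (else a 2×2 all-ones block appears), so Σ_i C(r_i, 2) ≤ C(45, 2) = 990. By convexity Σ_i C(r_i, 2) ≥ 109·C(z/109, 2) = z(z − 109)/(2·109), giving z² − 109z − 109·45·44 ≤ 0 and hence z ≤ (1/2)[109 + √(11881 + 4·215820)] = (1/2)[109 + √875161] ≈ (1/2)(109 + 935.5004) = 522.2502.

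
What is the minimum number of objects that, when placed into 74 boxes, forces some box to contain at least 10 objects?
n = (10 − 1)·74 + 1 = 667

By the generalised pigeonhole principle, to guarantee some box contains ≥ r objects we need more than (r − 1) · k objects total. Threshold: n = (r − 1) · k + 1. With r = 10 and k = 74: n = 9 · 74 + 1 = 666 + 1 = 667. For n = 666 = 9 · 74, we can put exactly 9 objects in every box, avoiding 10 in any single one — so 667 is tight.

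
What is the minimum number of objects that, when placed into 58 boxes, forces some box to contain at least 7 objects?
n = (7 − 1)·58 + 1 = 349

By the generalised pigeonhole principle, to guarantee some box contains ≥ r objects we need more than (r − 1) · k objects total. Threshold: n = (r − 1) · k + 1. With r = 7 and k = 58: n = 6 · 58 + 1 = 348 + 1 = 349. For n = 348 = 6 · 58, we can put exactly 6 objects in every box, avoiding 7 in any single one — so 349 is tight.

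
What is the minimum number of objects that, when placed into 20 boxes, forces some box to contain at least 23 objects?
n = (23 − 1)·20 + 1 = 441

By the generalised pigeonhole principle, to guarantee some box contains ≥ r objects we need more than (r − 1) · k objects total. Threshold: n = (r − 1) · k + 1. With r = 23 and k = 20: n = 22 · 20 + 1 = 440 + 1 = 441. For n = 440 = 22 · 20, we can put exactly 22 objects in every box, avoiding 23 in any single one — so 441 is tight.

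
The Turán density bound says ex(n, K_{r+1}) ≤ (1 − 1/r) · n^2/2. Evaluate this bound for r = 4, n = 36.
Turán density bound = (3/4) · 36^2/2 = 486

Turán's theorem: ex(n, K_{r+1}) is achieved by the complete r-partite Turán graph T(n, r) with parts as balanced as possible, and is at most (1 − 1/r) · n^2/2. For r = 4, n = 36: the density bound is (3/4) · 1296/2 = 486. Since 4 ∣ 36, the Turán graph T(36, 4) has parts of equal size 9, and its edge count e(T(36, 4)) = 486 attains the density bound exactly.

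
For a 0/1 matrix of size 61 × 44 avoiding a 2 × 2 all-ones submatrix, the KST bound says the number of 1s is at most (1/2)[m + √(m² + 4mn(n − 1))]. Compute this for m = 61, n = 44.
z(61, 44; 2, 2) ≤ (1/2)[61 + √(61² + 4·61·44·43)] = (1/2)[61 + √465369] = 371.5898

Kővári–Sós–Turán: let r_1, ..., r_61 be the row sums and z = Σ r_i the total number of 1s. Each pair of columns can share at most one row with both entries 1 (else a 2×2 all-ones block appears), so Σ_i C(r_i, 2) ≤ C(44, 2) = 946. By convexity Σ_i C(r_i, 2) ≥ 61·C(z/61, 2) = z(z − 61)/(2·61), giving z² − 61z − 61·44·43 ≤ 0 and hence z ≤ (1/2)[61 + √(3721 + 4·115412)] = (1/2)[61 + √465369] ≈ (1/2)(61 + 682.1796) = 371.5898.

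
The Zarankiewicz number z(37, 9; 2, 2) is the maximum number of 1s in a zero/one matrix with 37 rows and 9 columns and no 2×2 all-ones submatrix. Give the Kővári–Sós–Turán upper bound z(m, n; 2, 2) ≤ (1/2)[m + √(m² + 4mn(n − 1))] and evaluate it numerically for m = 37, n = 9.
z(37, 9; 2, 2) ≤ (1/2)[37 + √(37² + 4·37·9·8)] = (1/2)[37 + √12025] = 73.3293

Kővári–Sós–Turán: let r_1, ..., r_37 be the row sums and z = Σ r_i the total number of 1s. Each pair of columns can share at most one row with both entries 1 (else a 2×2 all-ones block appears), so Σ_i C(r_i, 2) ≤ C(9, 2) = 36. By convexity Σ_i C(r_i, 2) ≥ 37·C(z/37, 2) = z(z − 37)/(2·37), giving z² − 37z − 37·9·8 ≤ 0 and hence z ≤ (1/2)[37 + √(1369 + 4·2664)] = (1/2)[37 + √12025] ≈ (1/2)(37 + 109.6586) = 73.3293.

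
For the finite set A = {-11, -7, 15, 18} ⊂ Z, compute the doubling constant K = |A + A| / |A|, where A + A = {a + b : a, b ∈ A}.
K = |A + A| / |A| = 10/4 = 5/2

Enumerate A + A = {a + b : a, b ∈ A}. With |A| = 4, there are |A|^2 = 16 ordered sum pairs; collecting distinct values, A + A = {-22, -18, -14, 4, 7, 8, 11, 30, 33, 36}, so |A + A| = 10. Thus K = 10/4 = 5/2. For comparison, the minimum possible |A + A| over all 4-element sets is 2·4 − 1 = 7 (so min K = 7/4), attained only by arithmetic progressions.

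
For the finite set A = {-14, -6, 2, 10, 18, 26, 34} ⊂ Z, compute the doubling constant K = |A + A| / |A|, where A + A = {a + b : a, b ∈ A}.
K = |A + A| / |A| = 13/7

Enumerate A + A = {a + b : a, b ∈ A}. With |A| = 7, there are |A|^2 = 49 ordered sum pairs; collecting distinct values, A + A = {-28, -20, -12, -4, 4, 12, 20, 28, 36, 44, 52, 60, 68}, so |A + A| = 13. Thus K = 13/7. Here |A + A| = 2|A| − 1 = 13, the minimum possible — so K = 13/7 is minimal, which holds iff A is an arithmetic progression.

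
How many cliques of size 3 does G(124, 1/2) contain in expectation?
E[# K_3] = C(124, 3) · (1/2)^C(3, 2) = 310124 / 2^3 = 77531/2 = 38765.5

For each 3-subset S of vertices (there are C(124, 3) = 310124 such S), let X_S = 1 if S induces a K_3 (all C(3, 2) = 3 edges present). Then P(X_S = 1) = (1/2)^3 = 1/8. By linearity of expectation, E[# K_3] = C(124, 3) · (1/2)^3 = 310124 / 8 = 77531/2 = 38765.5.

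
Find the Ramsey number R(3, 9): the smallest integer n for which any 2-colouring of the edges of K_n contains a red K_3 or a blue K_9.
R(3, 9) = 36

Lower bound: an explicit 2-colouring of K_{35} (typically a Paley-type or other structured construction) avoids a red K_3 and a blue K_9, showing R(3, 9) > 35.
Upper bound: the simple Erdős–Szekeres recurrence only gives R(3, 9) ≤ 37; the tight bound R(3, 9) ≤ 36 requires a sharper case analysis (or computer search) of 2-colourings of K_{36}.
Hence R(3, 9) = 36.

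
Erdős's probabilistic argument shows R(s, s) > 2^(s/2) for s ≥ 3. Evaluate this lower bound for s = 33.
2^(33/2) = 92681.9; so R(33, 33) > 92681.9

Colour each edge of K_n uniformly at random with red/blue. The expected number of monochromatic K_33 is C(n, 33) · 2 · 2^(−C(33,2)). If C(n, 33) · 2^(1 − C(33,2)) < 1, then with positive probability no monochromatic K_33 exists, so R(33, 33) > n. The standard estimate C(n, 33) ≤ n^33/33! shows this inequality holds whenever n ≤ 2^(33/2) (since 33! · 2^(C(33,2) − 1) > 2^(33^2/2) ≥ n^33). Hence R(33, 33) > 2^(33/2) = 92681.9.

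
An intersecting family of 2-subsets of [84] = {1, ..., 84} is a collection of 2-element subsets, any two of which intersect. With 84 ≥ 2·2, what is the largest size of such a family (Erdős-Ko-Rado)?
max |F| = C(83, 1) = 83

The Erdős-Ko-Rado theorem states: for n ≥ 2k, an intersecting family of k-subsets of an n-element set has size at most C(n − 1, k − 1), with equality for 'star' families {A ⊆ [n] : |A| = k, i ∈ A} (fix an element i). For n = 84, k = 2: C(83, 1) = 83.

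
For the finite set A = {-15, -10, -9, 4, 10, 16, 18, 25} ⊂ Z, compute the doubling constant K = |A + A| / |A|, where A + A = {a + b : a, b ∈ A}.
K = |A + A| / |A| = 32/8 = 4

Enumerate A + A = {a + b : a, b ∈ A}. With |A| = 8, there are |A|^2 = 64 ordered sum pairs; collecting distinct values, A + A = {-30, -25, -24, -20, -19, -18, -11, -6, -5, 0, 1, 3, 6, 7, 8, 9, 10, 14, 15, 16, 20, 22, 26, 28, 29, 32, 34, 35, 36, 41, 43, 50}, so |A + A| = 32. Thus K = 32/8 = 4. For comparison, the minimum possible |A + A| over all 8-element sets is 2·8 − 1 = 15 (so min K = 15/8), attained only by arithmetic progressions.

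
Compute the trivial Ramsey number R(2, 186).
R(2, 186) = 186

R(2, k) = k for all k ≥ 2: in a 2-colouring of K_k, either some edge is red (a red K_2) or all edges are blue (a blue K_k). And K_{185} coloured all-blue has no blue K_186, so R(2, 186) > 185. Hence R(2, 186) = 186.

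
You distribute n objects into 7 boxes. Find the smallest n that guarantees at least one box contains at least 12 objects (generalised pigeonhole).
n = (12 − 1)·7 + 1 = 78

By the generalised pigeonhole principle, to guarantee some box contains ≥ r objects we need more than (r − 1) · k objects total. Threshold: n = (r − 1) · k + 1. With r = 12 and k = 7: n = 11 · 7 + 1 = 77 + 1 = 78. For n = 77 = 11 · 7, we can put exactly 11 objects in every box, avoiding 12 in any single one — so 78 is tight.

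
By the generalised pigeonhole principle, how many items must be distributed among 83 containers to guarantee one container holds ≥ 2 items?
n = (2 − 1)·83 + 1 = 84

By the generalised pigeonhole principle, to guarantee some box contains ≥ r objects we need more than (r − 1) · k objects total. Threshold: n = (r − 1) · k + 1. With r = 2 and k = 83: n = 1 · 83 + 1 = 83 + 1 = 84. For n = 83 = 1 · 83, we can put exactly 1 objects in every box, avoiding 2 in any single one — so 84 is tight.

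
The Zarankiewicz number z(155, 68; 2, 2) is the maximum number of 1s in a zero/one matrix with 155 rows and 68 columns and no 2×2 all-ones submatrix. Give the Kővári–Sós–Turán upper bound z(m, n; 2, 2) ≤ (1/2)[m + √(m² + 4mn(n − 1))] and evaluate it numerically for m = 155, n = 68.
z(155, 68; 2, 2) ≤ (1/2)[155 + √(155² + 4·155·68·67)] = (1/2)[155 + √2848745] = 921.4113

Kővári–Sós–Turán: let r_1, ..., r_155 be the row sums and z = Σ r_i the total number of 1s. Each pair of columns can share at most one row with both entries 1 (else a 2×2 all-ones block appears), so Σ_i C(r_i, 2) ≤ C(68, 2) = 2278. By convexity Σ_i C(r_i, 2) ≥ 155·C(z/155, 2) = z(z − 155)/(2·155), giving z² − 155z − 155·68·67 ≤ 0 and hence z ≤ (1/2)[155 + √(24025 + 4·706180)] = (1/2)[155 + √2848745] ≈ (1/2)(155 + 1687.8226) = 921.4113.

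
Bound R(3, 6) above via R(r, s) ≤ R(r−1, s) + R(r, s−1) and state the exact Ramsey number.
R(3, 6) ≤ R(2, 6) + R(3, 5) = 6 + 14 = 20; exact value R(3, 6) = 18.

The Erdős–Szekeres recurrence R(r, s) ≤ R(r−1, s) + R(r, s−1) applied to (r, s) = (3, 6) gives
  R(3, 6) ≤ R(2, 6) + R(3, 5) = 6 + 14 = 20.
(Recall R(2, k) = k and R is symmetric.) The recurrence is not tight here (it gives 20, but the exact value is R(3, 6) = 18); the tight upper bound requires a sharper argument than the simple recurrence, combined with a lower-bound construction on K_{17}.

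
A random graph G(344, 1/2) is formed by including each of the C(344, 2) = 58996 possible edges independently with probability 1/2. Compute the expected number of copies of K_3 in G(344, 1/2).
E[# K_3] = C(344, 3) · (1/2)^C(3, 2) = 6725544 / 2^3 = 840693

For each 3-subset S of vertices (there are C(344, 3) = 6725544 such S), let X_S = 1 if S induces a K_3 (all C(3, 2) = 3 edges present). Then P(X_S = 1) = (1/2)^3 = 1/8. By linearity of expectation, E[# K_3] = C(344, 3) · (1/2)^3 = 6725544 / 8 = 840693.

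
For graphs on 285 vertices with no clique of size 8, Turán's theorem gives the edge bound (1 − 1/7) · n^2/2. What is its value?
Turán density bound = (6/7) · 285^2/2 = 243675/7 ≈ 34810.7143

Turán's theorem: ex(n, K_{r+1}) is achieved by the complete r-partite Turán graph T(n, r) with parts as balanced as possible, and is at most (1 − 1/r) · n^2/2. For r = 7, n = 285: the density bound is (6/7) · 81225/2 = 243675/7 ≈ 34810.7143. The integer-valued extremum is e(T(285, 7)) = 34810, which is strictly less than the density bound 243675/7 since 7 ∤ 285 (the parts of T(285, 7) cannot all be equal).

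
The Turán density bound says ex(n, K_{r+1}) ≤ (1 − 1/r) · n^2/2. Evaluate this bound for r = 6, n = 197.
Turán density bound = (5/6) · 197^2/2 = 194045/12 ≈ 16170.4167

Turán's theorem: ex(n, K_{r+1}) is achieved by the complete r-partite Turán graph T(n, r) with parts as balanced as possible, and is at most (1 − 1/r) · n^2/2. For r = 6, n = 197: the density bound is (5/6) · 38809/2 = 194045/12 ≈ 16170.4167. The integer-valued extremum is e(T(197, 6)) = 16170, which is strictly less than the density bound 194045/12 since 6 ∤ 197 (the parts of T(197, 6) cannot all be equal).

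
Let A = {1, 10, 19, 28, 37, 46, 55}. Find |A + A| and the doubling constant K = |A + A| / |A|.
K = |A + A| / |A| = 13/7

Enumerate A + A = {a + b : a, b ∈ A}. With |A| = 7, there are |A|^2 = 49 ordered sum pairs; collecting distinct values, A + A = {2, 11, 20, 29, 38, 47, 56, 65, 74, 83, 92, 101, 110}, so |A + A| = 13. Thus K = 13/7. Here |A + A| = 2|A| − 1 = 13, the minimum possible — so K = 13/7 is minimal, which holds iff A is an arithmetic progression.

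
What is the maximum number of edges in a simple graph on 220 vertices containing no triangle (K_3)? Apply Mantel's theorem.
ex(220, K_3) = ⌊220^2/4⌋ = 12100

Mantel (1907): a triangle-free graph on n vertices has at most ⌊n^2/4⌋ edges, with equality for the complete bipartite graph K_{⌊n/2⌋, ⌈n/2⌉}. For n = 220: ⌊220^2/4⌋ = ⌊48400/4⌋ = 12100. The extremal graph is K_{110, 110}, which has 110·110 = 12100 edges.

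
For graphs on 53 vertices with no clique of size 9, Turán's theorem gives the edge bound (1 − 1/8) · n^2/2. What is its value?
Turán density bound = (7/8) · 53^2/2 = 19663/16 ≈ 1228.9375

Turán's theorem: ex(n, K_{r+1}) is achieved by the complete r-partite Turán graph T(n, r) with parts as balanced as possible, and is at most (1 − 1/r) · n^2/2. For r = 8, n = 53: the density bound is (7/8) · 2809/2 = 19663/16 ≈ 1228.9375. The integer-valued extremum is e(T(53, 8)) = 1228, which is strictly less than the density bound 19663/16 since 8 ∤ 53 (the parts of T(53, 8) cannot all be equal).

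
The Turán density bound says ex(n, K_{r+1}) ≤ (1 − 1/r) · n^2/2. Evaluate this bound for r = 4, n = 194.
Turán density bound = (3/4) · 194^2/2 = 28227/2 ≈ 14113.5

Turán's theorem: ex(n, K_{r+1}) is achieved by the complete r-partite Turán graph T(n, r) with parts as balanced as possible, and is at most (1 − 1/r) · n^2/2. For r = 4, n = 194: the density bound is (3/4) · 37636/2 = 28227/2 ≈ 14113.5. The integer-valued extremum is e(T(194, 4)) = 14113, which is strictly less than the density bound 28227/2 since 4 ∤ 194 (the parts of T(194, 4) cannot all be equal).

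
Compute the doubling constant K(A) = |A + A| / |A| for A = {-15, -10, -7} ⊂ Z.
K = |A + A| / |A| = 6/3 = 2

Enumerate A + A = {a + b : a, b ∈ A}. With |A| = 3, there are |A|^2 = 9 ordered sum pairs; collecting distinct values, A + A = {-30, -25, -22, -20, -17, -14}, so |A + A| = 6. Thus K = 6/3 = 2. For comparison, the minimum possible |A + A| over all 3-element sets is 2·3 − 1 = 5 (so min K = 5/3), attained only by arithmetic progressions.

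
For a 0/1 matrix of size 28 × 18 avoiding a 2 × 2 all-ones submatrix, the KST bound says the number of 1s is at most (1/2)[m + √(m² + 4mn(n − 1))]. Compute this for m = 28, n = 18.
z(28, 18; 2, 2) ≤ (1/2)[28 + √(28² + 4·28·18·17)] = (1/2)[28 + √35056] = 107.6162

Kővári–Sós–Turán: let r_1, ..., r_28 be the row sums and z = Σ r_i the total number of 1s. Each pair of columns can share at most one row with both entries 1 (else a 2×2 all-ones block appears), so Σ_i C(r_i, 2) ≤ C(18, 2) = 153. By convexity Σ_i C(r_i, 2) ≥ 28·C(z/28, 2) = z(z − 28)/(2·28), giving z² − 28z − 28·18·17 ≤ 0 and hence z ≤ (1/2)[28 + √(784 + 4·8568)] = (1/2)[28 + √35056] ≈ (1/2)(28 + 187.2325) = 107.6162.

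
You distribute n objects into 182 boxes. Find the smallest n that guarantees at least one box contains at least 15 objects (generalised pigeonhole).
n = (15 − 1)·182 + 1 = 2549

By the generalised pigeonhole principle, to guarantee some box contains ≥ r objects we need more than (r − 1) · k objects total. Threshold: n = (r − 1) · k + 1. With r = 15 and k = 182: n = 14 · 182 + 1 = 2548 + 1 = 2549. For n = 2548 = 14 · 182, we can put exactly 14 objects in every box, avoiding 15 in any single one — so 2549 is tight.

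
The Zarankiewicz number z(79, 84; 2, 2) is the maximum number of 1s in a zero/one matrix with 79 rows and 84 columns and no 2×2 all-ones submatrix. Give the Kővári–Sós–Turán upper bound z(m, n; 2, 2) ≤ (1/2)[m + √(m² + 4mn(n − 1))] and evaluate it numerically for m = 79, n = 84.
z(79, 84; 2, 2) ≤ (1/2)[79 + √(79² + 4·79·84·83)] = (1/2)[79 + √2209393] = 782.7014

Kővári–Sós–Turán: let r_1, ..., r_79 be the row sums and z = Σ r_i the total number of 1s. Each pair of columns can share at most one row with both entries 1 (else a 2×2 all-ones block appears), so Σ_i C(r_i, 2) ≤ C(84, 2) = 3486. By convexity Σ_i C(r_i, 2) ≥ 79·C(z/79, 2) = z(z − 79)/(2·79), giving z² − 79z − 79·84·83 ≤ 0 and hence z ≤ (1/2)[79 + √(6241 + 4·550788)] = (1/2)[79 + √2209393] ≈ (1/2)(79 + 1486.4027) = 782.7014.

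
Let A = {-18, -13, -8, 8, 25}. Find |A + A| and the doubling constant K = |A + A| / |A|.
K = |A + A| / |A| = 14/5

Enumerate A + A = {a + b : a, b ∈ A}. With |A| = 5, there are |A|^2 = 25 ordered sum pairs; collecting distinct values, A + A = {-36, -31, -26, -21, -16, -10, -5, 0, 7, 12, 16, 17, 33, 50}, so |A + A| = 14. Thus K = 14/5. For comparison, the minimum possible |A + A| over all 5-element sets is 2·5 − 1 = 9 (so min K = 9/5), attained only by arithmetic progressions.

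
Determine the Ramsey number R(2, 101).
R(2, 101) = 101

R(2, k) = k for all k ≥ 2: in a 2-colouring of K_k, either some edge is red (a red K_2) or all edges are blue (a blue K_k). And K_{100} coloured all-blue has no blue K_101, so R(2, 101) > 100. Hence R(2, 101) = 101.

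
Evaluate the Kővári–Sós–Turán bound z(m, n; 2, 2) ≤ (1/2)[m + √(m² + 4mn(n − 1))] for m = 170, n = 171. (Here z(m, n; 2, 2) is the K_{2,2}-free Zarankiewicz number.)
z(170, 171; 2, 2) ≤ (1/2)[170 + √(170² + 4·170·171·170)] = (1/2)[170 + √19796500] = 2309.6629

Kővári–Sós–Turán: let r_1, ..., r_170 be the row sums and z = Σ r_i the total number of 1s. Each pair of columns can share at most one row with both entries 1 (else a 2×2 all-ones block appears), so Σ_i C(r_i, 2) ≤ C(171, 2) = 14535. By convexity Σ_i C(r_i, 2) ≥ 170·C(z/170, 2) = z(z − 170)/(2·170), giving z² − 170z − 170·171·170 ≤ 0 and hence z ≤ (1/2)[170 + √(28900 + 4·4941900)] = (1/2)[170 + √19796500] ≈ (1/2)(170 + 4449.3258) = 2309.6629.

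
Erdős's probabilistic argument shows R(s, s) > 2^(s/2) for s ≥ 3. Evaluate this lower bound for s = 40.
2^(40/2) = 1048576; so R(40, 40) > 1048576

Colour each edge of K_n uniformly at random with red/blue. The expected number of monochromatic K_40 is C(n, 40) · 2 · 2^(−C(40,2)). If C(n, 40) · 2^(1 − C(40,2)) < 1, then with positive probability no monochromatic K_40 exists, so R(40, 40) > n. The standard estimate C(n, 40) ≤ n^40/40! shows this inequality holds whenever n ≤ 2^(40/2) (since 40! · 2^(C(40,2) − 1) > 2^(40^2/2) ≥ n^40). Hence R(40, 40) > 2^(40/2) = 1048576.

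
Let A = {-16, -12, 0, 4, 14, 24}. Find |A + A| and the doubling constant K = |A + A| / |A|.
K = |A + A| / |A| = 18/6 = 3

Enumerate A + A = {a + b : a, b ∈ A}. With |A| = 6, there are |A|^2 = 36 ordered sum pairs; collecting distinct values, A + A = {-32, -28, -24, -16, -12, -8, -2, 0, 2, 4, 8, 12, 14, 18, 24, 28, 38, 48}, so |A + A| = 18. Thus K = 18/6 = 3. For comparison, the minimum possible |A + A| over all 6-element sets is 2·6 − 1 = 11 (so min K = 11/6), attained only by arithmetic progressions.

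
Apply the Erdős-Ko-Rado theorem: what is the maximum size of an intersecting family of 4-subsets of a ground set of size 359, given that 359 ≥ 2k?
max |F| = C(358, 3) = 7583156

The Erdős-Ko-Rado theorem states: for n ≥ 2k, an intersecting family of k-subsets of an n-element set has size at most C(n − 1, k − 1), with equality for 'star' families {A ⊆ [n] : |A| = k, i ∈ A} (fix an element i). For n = 359, k = 4: C(358, 3) = 7583156.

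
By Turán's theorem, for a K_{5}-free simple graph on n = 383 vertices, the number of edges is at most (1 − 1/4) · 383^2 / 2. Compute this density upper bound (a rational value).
Turán density bound = (3/4) · 383^2/2 = 440067/8 ≈ 55008.375

Turán's theorem: ex(n, K_{r+1}) is achieved by the complete r-partite Turán graph T(n, r) with parts as balanced as possible, and is at most (1 − 1/r) · n^2/2. For r = 4, n = 383: the density bound is (3/4) · 146689/2 = 440067/8 ≈ 55008.375. The integer-valued extremum is e(T(383, 4)) = 55008, which is strictly less than the density bound 440067/8 since 4 ∤ 383 (the parts of T(383, 4) cannot all be equal).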